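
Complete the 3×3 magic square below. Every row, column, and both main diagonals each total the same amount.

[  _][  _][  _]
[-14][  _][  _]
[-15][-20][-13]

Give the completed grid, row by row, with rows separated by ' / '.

-19 -12 -17 / -14 -16 -18 / -15 -20 -13

Row 3 is already complete: -15 + -20 + -13 = -48, so that is the magic constant.
From column 1, -48 − (-14 + (-15)) gives (1,1) = -19.
From main diagonal, -48 − (-19 + (-13)) gives (2,2) = -16.
The remaining cell in anti-diagonal is (1,3) = -48 − (-31) = -17.
The remaining cell in row 1 is (1,2) = -48 − (-36) = -12.
The remaining cell in row 2 is (2,3) = -48 − (-30) = -18.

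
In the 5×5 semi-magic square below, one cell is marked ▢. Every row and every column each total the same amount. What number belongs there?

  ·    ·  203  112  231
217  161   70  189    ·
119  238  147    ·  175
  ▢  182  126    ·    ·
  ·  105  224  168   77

98

Column 3 is complete and sums to 770; that is the magic constant.
Row 2 must total 770; the given cells sum to 637, so (2,5) = 133.
The remaining cell in row 3 is (3,4) = 770 − 679 = 91.
Row 5: 105 + 224 + 168 + 77 + ? = 770, so (5,1) = 196.
Column 2 needs 770; the known cells sum to 686, so (1,2) = 84.
The remaining cell in column 4 is (4,4) = 770 − 560 = 210.
The remaining cell in column 5 is (4,5) = 770 − 616 = 154.
Using row 1: 84 + 203 + 112 + 231 + ? → (1,1) = 770 − 630 = 140.
From row 4, 770 − (182 + 126 + 210 + 154) gives (4,1) = 98.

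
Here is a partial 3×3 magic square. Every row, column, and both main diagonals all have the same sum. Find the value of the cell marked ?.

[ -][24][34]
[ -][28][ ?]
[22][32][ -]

20

Column 2 is complete and sums to 84; that is the magic constant.
The remaining cell in row 1 is (1,1) = 84 − 58 = 26.
Row 3: 22 + 32 + ? = 84, so (3,3) = 30.
From column 1, 84 − (26 + 22) gives (2,1) = 36.
The remaining cell in column 3 is (2,3) = 84 − 64 = 20.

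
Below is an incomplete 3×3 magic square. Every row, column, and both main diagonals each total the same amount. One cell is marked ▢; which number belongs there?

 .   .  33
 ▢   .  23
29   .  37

Column 3 is complete and sums to 93; that is the magic constant.
Using row 3: 29 + 37 + ? → (3,2) = 93 − 66 = 27.
Anti-diagonal: 33 + 29 + ? = 93, so (2,2) = 31.
Using row 2: 31 + 23 + ? → (2,1) = 93 − 54 = 39.

39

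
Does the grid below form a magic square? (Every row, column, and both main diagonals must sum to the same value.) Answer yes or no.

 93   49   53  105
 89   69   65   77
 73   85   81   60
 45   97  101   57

No — column 4 sums to 299 but column 1 sums to 300.

Row 1: 93 + 49 + 53 + 105 = 300.
Row 2: 89 + 69 + 65 + 77 = 300.
Row 3: 73 + 85 + 81 + 60 = 299.
Row 4: 45 + 97 + 101 + 57 = 300.
Column 1: 93 + 89 + 73 + 45 = 300.
Column 2: 49 + 69 + 85 + 97 = 300.
Column 3: 53 + 65 + 81 + 101 = 300.
Column 4: 105 + 77 + 60 + 57 = 299.
Main diagonal: 93 + 69 + 81 + 57 = 300.
Anti-diagonal: 105 + 65 + 85 + 45 = 300.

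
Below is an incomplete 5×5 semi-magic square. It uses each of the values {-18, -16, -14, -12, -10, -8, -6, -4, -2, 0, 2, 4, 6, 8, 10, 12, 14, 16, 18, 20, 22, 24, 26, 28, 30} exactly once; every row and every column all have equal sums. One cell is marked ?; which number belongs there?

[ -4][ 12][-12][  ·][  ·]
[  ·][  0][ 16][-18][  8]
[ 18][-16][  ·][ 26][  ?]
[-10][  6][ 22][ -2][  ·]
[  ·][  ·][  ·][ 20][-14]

-8

The 25 entries sum to 150, so each line sums to 150/5 = 30.
Row 2 must total 30; the given cells sum to 6, so (2,1) = 24.
Row 4: -10 + 6 + 22 + (-2) + ? = 30, so (4,5) = 14.
From column 1, 30 − (-4 + 24 + 18 + (-10)) gives (5,1) = 2.
From column 2, 30 − (12 + 0 + (-16) + 6) gives (5,2) = 28.
The remaining cell in column 4 is (1,4) = 30 − 26 = 4.
Row 1 needs 30; the known cells sum to 0, so (1,5) = 30.
From row 5, 30 − (2 + 28 + 20 + (-14)) gives (5,3) = -6.
The remaining cell in column 3 is (3,3) = 30 − 20 = 10.
Column 5 must total 30; the given cells sum to 38, so (3,5) = -8.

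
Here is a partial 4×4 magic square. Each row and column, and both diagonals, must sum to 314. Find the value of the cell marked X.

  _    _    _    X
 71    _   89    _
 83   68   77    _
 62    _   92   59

From row 3, 314 − (83 + 68 + 77) gives (3,4) = 86.
The remaining cell in row 4 is (4,2) = 314 − 213 = 101.
Column 1 must total 314; the given cells sum to 216, so (1,1) = 98.
Column 3: 89 + 77 + 92 + ? = 314, so (1,3) = 56.
The remaining cell in main diagonal is (2,2) = 314 − 234 = 80.
Anti-diagonal must total 314; the given cells sum to 219, so (1,4) = 95.

95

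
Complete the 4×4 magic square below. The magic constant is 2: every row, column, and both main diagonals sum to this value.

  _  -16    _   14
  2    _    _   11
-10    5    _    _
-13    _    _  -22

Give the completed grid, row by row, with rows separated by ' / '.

From column 1, 2 − (2 + (-10) + (-13)) gives (1,1) = 23.
The remaining cell in column 4 is (3,4) = 2 − 3 = -1.
Anti-diagonal must total 2; the given cells sum to 6, so (2,3) = -4.
The remaining cell in row 1 is (1,3) = 2 − 21 = -19.
Row 2: 2 + (-4) + 11 + ? = 2, so (2,2) = -7.
From row 3, 2 − (-10 + 5 + (-1)) gives (3,3) = 8.
From column 2, 2 − (-16 + (-7) + 5) gives (4,2) = 20.
Column 3 must total 2; the given cells sum to -15, so (4,3) = 17.

23 -16 -19 14 / 2 -7 -4 11 / -10 5 8 -1 / -13 20 17 -22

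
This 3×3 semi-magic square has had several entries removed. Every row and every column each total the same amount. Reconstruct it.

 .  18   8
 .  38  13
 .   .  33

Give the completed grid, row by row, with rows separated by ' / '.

Column 3 is already complete: 8 + 13 + 33 = 54, so that is the magic constant.
From row 1, 54 − (18 + 8) gives (1,1) = 28.
Using row 2: 38 + 13 + ? → (2,1) = 54 − 51 = 3.
Using column 1: 28 + 3 + ? → (3,1) = 54 − 31 = 23.
The remaining cell in column 2 is (3,2) = 54 − 56 = -2.

28 18 8 / 3 38 13 / 23 -2 33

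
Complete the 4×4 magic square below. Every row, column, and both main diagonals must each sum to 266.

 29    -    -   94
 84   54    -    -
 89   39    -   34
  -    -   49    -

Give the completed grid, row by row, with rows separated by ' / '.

29 99 44 94 / 84 54 69 59 / 89 39 104 34 / 64 74 49 79

Row 3: 89 + 39 + 34 + ? = 266, so (3,3) = 104.
Using column 1: 29 + 84 + 89 + ? → (4,1) = 266 − 202 = 64.
From main diagonal, 266 − (29 + 54 + 104) gives (4,4) = 79.
Anti-diagonal must total 266; the given cells sum to 197, so (2,3) = 69.
Row 2: 84 + 54 + 69 + ? = 266, so (2,4) = 59.
Row 4 needs 266; the known cells sum to 192, so (4,2) = 74.
Column 2 must total 266; the given cells sum to 167, so (1,2) = 99.
Column 3: 69 + 104 + 49 + ? = 266, so (1,3) = 44.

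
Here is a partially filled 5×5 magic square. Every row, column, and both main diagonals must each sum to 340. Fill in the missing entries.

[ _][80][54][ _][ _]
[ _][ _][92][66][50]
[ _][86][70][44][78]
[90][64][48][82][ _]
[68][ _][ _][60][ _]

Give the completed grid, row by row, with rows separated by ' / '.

Using row 3: 86 + 70 + 44 + 78 + ? → (3,1) = 340 − 278 = 62.
Row 4: 90 + 64 + 48 + 82 + ? = 340, so (4,5) = 56.
Using column 3: 54 + 92 + 70 + 48 + ? → (5,3) = 340 − 264 = 76.
Using column 4: 66 + 44 + 82 + 60 + ? → (1,4) = 340 − 252 = 88.
Anti-diagonal must total 340; the given cells sum to 268, so (1,5) = 72.
The remaining cell in row 1 is (1,1) = 340 − 294 = 46.
Column 1: 46 + 62 + 90 + 68 + ? = 340, so (2,1) = 74.
Column 5 must total 340; the given cells sum to 256, so (5,5) = 84.
Main diagonal must total 340; the given cells sum to 282, so (2,2) = 58.
The remaining cell in row 5 is (5,2) = 340 − 288 = 52.

46 80 54 88 72 / 74 58 92 66 50 / 62 86 70 44 78 / 90 64 48 82 56 / 68 52 76 60 84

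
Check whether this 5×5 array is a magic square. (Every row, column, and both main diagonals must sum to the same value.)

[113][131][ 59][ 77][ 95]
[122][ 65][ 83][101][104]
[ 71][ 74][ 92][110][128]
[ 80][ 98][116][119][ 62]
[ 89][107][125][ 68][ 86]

Yes

Row 1: 113 + 131 + 59 + 77 + 95 = 475.
Row 2: 122 + 65 + 83 + 101 + 104 = 475.
Row 3: 71 + 74 + 92 + 110 + 128 = 475.
Row 4: 80 + 98 + 116 + 119 + 62 = 475.
Row 5: 89 + 107 + 125 + 68 + 86 = 475.
Column 1: 113 + 122 + 71 + 80 + 89 = 475.
Column 2: 131 + 65 + 74 + 98 + 107 = 475.
Column 3: 59 + 83 + 92 + 116 + 125 = 475.
Column 4: 77 + 101 + 110 + 119 + 68 = 475.
Column 5: 95 + 104 + 128 + 62 + 86 = 475.
Main diagonal: 113 + 65 + 92 + 119 + 86 = 475.
Anti-diagonal: 95 + 101 + 92 + 98 + 89 = 475.
All lines sum to 475.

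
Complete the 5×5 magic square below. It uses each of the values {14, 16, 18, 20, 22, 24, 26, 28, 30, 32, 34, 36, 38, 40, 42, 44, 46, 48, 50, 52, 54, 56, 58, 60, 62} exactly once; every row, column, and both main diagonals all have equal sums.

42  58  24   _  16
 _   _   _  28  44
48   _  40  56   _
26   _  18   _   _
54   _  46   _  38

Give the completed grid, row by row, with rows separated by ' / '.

The 25 entries sum to 950, so each line sums to 950/5 = 190.
The remaining cell in row 1 is (1,4) = 190 − 140 = 50.
Column 1: 42 + 48 + 26 + 54 + ? = 190, so (2,1) = 20.
Using column 3: 24 + 40 + 18 + 46 + ? → (2,3) = 190 − 128 = 62.
Anti-diagonal must total 190; the given cells sum to 138, so (4,2) = 52.
Using row 2: 20 + 62 + 28 + 44 + ? → (2,2) = 190 − 154 = 36.
Main diagonal must total 190; the given cells sum to 156, so (4,4) = 34.
Row 4 needs 190; the known cells sum to 130, so (4,5) = 60.
Column 4 needs 190; the known cells sum to 168, so (5,4) = 22.
Using column 5: 16 + 44 + 60 + 38 + ? → (3,5) = 190 − 158 = 32.
The remaining cell in row 3 is (3,2) = 190 − 176 = 14.
Row 5 must total 190; the given cells sum to 160, so (5,2) = 30.

42 58 24 50 16 / 20 36 62 28 44 / 48 14 40 56 32 / 26 52 18 34 60 / 54 30 46 22 38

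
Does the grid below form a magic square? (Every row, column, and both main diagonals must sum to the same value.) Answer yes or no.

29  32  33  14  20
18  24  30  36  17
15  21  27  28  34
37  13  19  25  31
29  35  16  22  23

Row 1: 29 + 32 + 33 + 14 + 20 = 128.
Row 2: 18 + 24 + 30 + 36 + 17 = 125.
Row 3: 15 + 21 + 27 + 28 + 34 = 125.
Row 4: 37 + 13 + 19 + 25 + 31 = 125.
Row 5: 29 + 35 + 16 + 22 + 23 = 125.
Column 1: 29 + 18 + 15 + 37 + 29 = 128.
Column 2: 32 + 24 + 21 + 13 + 35 = 125.
Column 3: 33 + 30 + 27 + 19 + 16 = 125.
Column 4: 14 + 36 + 28 + 25 + 22 = 125.
Column 5: 20 + 17 + 34 + 31 + 23 = 125.
Main diagonal: 29 + 24 + 27 + 25 + 23 = 128.
Anti-diagonal: 20 + 36 + 27 + 13 + 29 = 125.

No — row 1 sums to 128 but column 5 sums to 125.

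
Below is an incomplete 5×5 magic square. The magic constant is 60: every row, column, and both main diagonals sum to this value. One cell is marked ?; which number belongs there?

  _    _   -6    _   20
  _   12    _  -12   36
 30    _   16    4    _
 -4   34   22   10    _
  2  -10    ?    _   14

From row 4, 60 − (-4 + 34 + 22 + 10) gives (4,5) = -2.
Column 5 must total 60; the given cells sum to 68, so (3,5) = -8.
Main diagonal: 12 + 16 + 10 + 14 + ? = 60, so (1,1) = 8.
Using row 3: 30 + 16 + 4 + (-8) + ? → (3,2) = 60 − 42 = 18.
Using column 1: 8 + 30 + (-4) + 2 + ? → (2,1) = 60 − 36 = 24.
From column 2, 60 − (12 + 18 + 34 + (-10)) gives (1,2) = 6.
Using row 1: 8 + 6 + (-6) + 20 + ? → (1,4) = 60 − 28 = 32.
Row 2 needs 60; the known cells sum to 60, so (2,3) = 0.
From column 3, 60 − (-6 + 0 + 16 + 22) gives (5,3) = 28.

28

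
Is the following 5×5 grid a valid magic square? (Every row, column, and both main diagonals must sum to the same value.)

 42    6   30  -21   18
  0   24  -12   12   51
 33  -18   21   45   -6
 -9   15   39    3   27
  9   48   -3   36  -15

Row 1: 42 + 6 + 30 + (-21) + 18 = 75.
Row 2: 0 + 24 + (-12) + 12 + 51 = 75.
Row 3: 33 + (-18) + 21 + 45 + (-6) = 75.
Row 4: -9 + 15 + 39 + 3 + 27 = 75.
Row 5: 9 + 48 + (-3) + 36 + (-15) = 75.
Column 1: 42 + 0 + 33 + (-9) + 9 = 75.
Column 2: 6 + 24 + (-18) + 15 + 48 = 75.
Column 3: 30 + (-12) + 21 + 39 + (-3) = 75.
Column 4: -21 + 12 + 45 + 3 + 36 = 75.
Column 5: 18 + 51 + (-6) + 27 + (-15) = 75.
Main diagonal: 42 + 24 + 21 + 3 + (-15) = 75.
Anti-diagonal: 18 + 12 + 21 + 15 + 9 = 75.
All lines sum to 75.

Yes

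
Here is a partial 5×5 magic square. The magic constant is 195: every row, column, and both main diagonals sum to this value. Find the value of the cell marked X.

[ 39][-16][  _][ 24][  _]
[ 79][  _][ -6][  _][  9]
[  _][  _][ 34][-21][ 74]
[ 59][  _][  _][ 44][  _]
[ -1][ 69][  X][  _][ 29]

From column 1, 195 − (39 + 79 + 59 + (-1)) gives (3,1) = 19.
From main diagonal, 195 − (39 + 34 + 44 + 29) gives (2,2) = 49.
The remaining cell in row 2 is (2,4) = 195 − 131 = 64.
Using row 3: 19 + 34 + (-21) + 74 + ? → (3,2) = 195 − 106 = 89.
The remaining cell in column 2 is (4,2) = 195 − 191 = 4.
Using column 4: 24 + 64 + (-21) + 44 + ? → (5,4) = 195 − 111 = 84.
Using anti-diagonal: 64 + 34 + 4 + (-1) + ? → (1,5) = 195 − 101 = 94.
From row 1, 195 − (39 + (-16) + 24 + 94) gives (1,3) = 54.
Using row 5: -1 + 69 + 84 + 29 + ? → (5,3) = 195 − 181 = 14.

14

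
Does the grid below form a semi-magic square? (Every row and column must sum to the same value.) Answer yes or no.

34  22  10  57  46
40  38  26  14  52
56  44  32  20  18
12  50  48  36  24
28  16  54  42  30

Row 1: 34 + 22 + 10 + 57 + 46 = 169.
Row 2: 40 + 38 + 26 + 14 + 52 = 170.
Row 3: 56 + 44 + 32 + 20 + 18 = 170.
Row 4: 12 + 50 + 48 + 36 + 24 = 170.
Row 5: 28 + 16 + 54 + 42 + 30 = 170.
Column 1: 34 + 40 + 56 + 12 + 28 = 170.
Column 2: 22 + 38 + 44 + 50 + 16 = 170.
Column 3: 10 + 26 + 32 + 48 + 54 = 170.
Column 4: 57 + 14 + 20 + 36 + 42 = 169.
Column 5: 46 + 52 + 18 + 24 + 30 = 170.

No — row 1 sums to 169 but row 3 sums to 170.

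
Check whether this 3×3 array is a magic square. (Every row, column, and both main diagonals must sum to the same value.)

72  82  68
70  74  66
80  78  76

Row 1: 72 + 82 + 68 = 222.
Row 2: 70 + 74 + 66 = 210.
Row 3: 80 + 78 + 76 = 234.
Column 1: 72 + 70 + 80 = 222.
Column 2: 82 + 74 + 78 = 234.
Column 3: 68 + 66 + 76 = 210.
Main diagonal: 72 + 74 + 76 = 222.
Anti-diagonal: 68 + 74 + 80 = 222.

No — row 3 sums to 234 but main diagonal sums to 222.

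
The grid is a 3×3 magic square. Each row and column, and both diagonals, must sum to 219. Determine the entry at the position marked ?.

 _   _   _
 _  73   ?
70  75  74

Column 2 must total 219; the given cells sum to 148, so (1,2) = 71.
From main diagonal, 219 − (73 + 74) gives (1,1) = 72.
Using anti-diagonal: 73 + 70 + ? → (1,3) = 219 − 143 = 76.
Column 1 needs 219; the known cells sum to 142, so (2,1) = 77.
Column 3 must total 219; the given cells sum to 150, so (2,3) = 69.

69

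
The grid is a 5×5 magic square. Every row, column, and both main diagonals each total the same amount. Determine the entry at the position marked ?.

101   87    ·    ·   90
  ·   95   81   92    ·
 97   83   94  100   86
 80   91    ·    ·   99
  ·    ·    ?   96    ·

85

Row 3 is complete and sums to 460; that is the magic constant.
From column 2, 460 − (87 + 95 + 83 + 91) gives (5,2) = 104.
Anti-diagonal needs 460; the known cells sum to 367, so (5,1) = 93.
Column 1 needs 460; the known cells sum to 371, so (2,1) = 89.
Row 2: 89 + 95 + 81 + 92 + ? = 460, so (2,5) = 103.
The remaining cell in column 5 is (5,5) = 460 − 378 = 82.
Main diagonal: 101 + 95 + 94 + 82 + ? = 460, so (4,4) = 88.
From row 4, 460 − (80 + 91 + 88 + 99) gives (4,3) = 102.
Row 5 must total 460; the given cells sum to 375, so (5,3) = 85.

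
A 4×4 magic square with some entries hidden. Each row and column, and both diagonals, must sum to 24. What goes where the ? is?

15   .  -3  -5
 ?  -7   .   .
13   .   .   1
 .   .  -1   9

From row 1, 24 − (15 + (-3) + (-5)) gives (1,2) = 17.
The remaining cell in column 4 is (2,4) = 24 − 5 = 19.
Main diagonal must total 24; the given cells sum to 17, so (3,3) = 7.
From row 3, 24 − (13 + 7 + 1) gives (3,2) = 3.
Using column 2: 17 + (-7) + 3 + ? → (4,2) = 24 − 13 = 11.
Using column 3: -3 + 7 + (-1) + ? → (2,3) = 24 − 3 = 21.
From anti-diagonal, 24 − (-5 + 21 + 3) gives (4,1) = 5.
From row 2, 24 − (-7 + 21 + 19) gives (2,1) = -9.

-9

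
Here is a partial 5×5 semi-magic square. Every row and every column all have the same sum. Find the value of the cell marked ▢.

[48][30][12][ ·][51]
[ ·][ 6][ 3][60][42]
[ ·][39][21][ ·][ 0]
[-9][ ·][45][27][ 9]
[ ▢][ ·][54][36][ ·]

15

Column 3 is complete and sums to 135; that is the magic constant.
Row 1: 48 + 30 + 12 + 51 + ? = 135, so (1,4) = -6.
Row 2 must total 135; the given cells sum to 111, so (2,1) = 24.
The remaining cell in row 4 is (4,2) = 135 − 72 = 63.
Column 2: 30 + 6 + 39 + 63 + ? = 135, so (5,2) = -3.
Using column 4: -6 + 60 + 27 + 36 + ? → (3,4) = 135 − 117 = 18.
Column 5 must total 135; the given cells sum to 102, so (5,5) = 33.
Row 3 must total 135; the given cells sum to 78, so (3,1) = 57.
From row 5, 135 − (-3 + 54 + 36 + 33) gives (5,1) = 15.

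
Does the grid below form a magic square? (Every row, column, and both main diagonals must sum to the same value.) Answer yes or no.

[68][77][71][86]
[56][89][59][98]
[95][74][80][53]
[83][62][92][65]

Row 1: 68 + 77 + 71 + 86 = 302.
Row 2: 56 + 89 + 59 + 98 = 302.
Row 3: 95 + 74 + 80 + 53 = 302.
Row 4: 83 + 62 + 92 + 65 = 302.
Column 1: 68 + 56 + 95 + 83 = 302.
Column 2: 77 + 89 + 74 + 62 = 302.
Column 3: 71 + 59 + 80 + 92 = 302.
Column 4: 86 + 98 + 53 + 65 = 302.
Main diagonal: 68 + 89 + 80 + 65 = 302.
Anti-diagonal: 86 + 59 + 74 + 83 = 302.
All lines sum to 302.

Yes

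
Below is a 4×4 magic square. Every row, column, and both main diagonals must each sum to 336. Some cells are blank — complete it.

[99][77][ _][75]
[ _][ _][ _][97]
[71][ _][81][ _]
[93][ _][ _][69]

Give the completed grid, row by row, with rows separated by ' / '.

99 77 85 75 / 73 87 79 97 / 71 89 81 95 / 93 83 91 69

Row 1: 99 + 77 + 75 + ? = 336, so (1,3) = 85.
Column 1: 99 + 71 + 93 + ? = 336, so (2,1) = 73.
Column 4 needs 336; the known cells sum to 241, so (3,4) = 95.
Main diagonal: 99 + 81 + 69 + ? = 336, so (2,2) = 87.
Row 2 needs 336; the known cells sum to 257, so (2,3) = 79.
Row 3 needs 336; the known cells sum to 247, so (3,2) = 89.
Using column 2: 77 + 87 + 89 + ? → (4,2) = 336 − 253 = 83.
Using column 3: 85 + 79 + 81 + ? → (4,3) = 336 − 245 = 91.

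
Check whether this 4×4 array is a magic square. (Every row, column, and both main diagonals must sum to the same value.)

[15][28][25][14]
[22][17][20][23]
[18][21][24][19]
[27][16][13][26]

Row 1: 15 + 28 + 25 + 14 = 82.
Row 2: 22 + 17 + 20 + 23 = 82.
Row 3: 18 + 21 + 24 + 19 = 82.
Row 4: 27 + 16 + 13 + 26 = 82.
Column 1: 15 + 22 + 18 + 27 = 82.
Column 2: 28 + 17 + 21 + 16 = 82.
Column 3: 25 + 20 + 24 + 13 = 82.
Column 4: 14 + 23 + 19 + 26 = 82.
Main diagonal: 15 + 17 + 24 + 26 = 82.
Anti-diagonal: 14 + 20 + 21 + 27 = 82.
All lines sum to 82.

Yes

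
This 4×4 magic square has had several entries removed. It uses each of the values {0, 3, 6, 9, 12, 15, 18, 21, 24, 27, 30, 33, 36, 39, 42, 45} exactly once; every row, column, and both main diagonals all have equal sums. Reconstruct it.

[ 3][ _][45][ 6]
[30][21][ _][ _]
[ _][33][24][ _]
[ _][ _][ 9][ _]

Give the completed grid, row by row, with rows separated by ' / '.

3 36 45 6 / 30 21 12 27 / 18 33 24 15 / 39 0 9 42

The 16 entries sum to 360, so each line sums to 360/4 = 90.
Row 1 must total 90; the given cells sum to 54, so (1,2) = 36.
Column 2 needs 90; the known cells sum to 90, so (4,2) = 0.
The remaining cell in column 3 is (2,3) = 90 − 78 = 12.
Main diagonal must total 90; the given cells sum to 48, so (4,4) = 42.
Using anti-diagonal: 6 + 12 + 33 + ? → (4,1) = 90 − 51 = 39.
From row 2, 90 − (30 + 21 + 12) gives (2,4) = 27.
The remaining cell in column 1 is (3,1) = 90 − 72 = 18.
Using column 4: 6 + 27 + 42 + ? → (3,4) = 90 − 75 = 15.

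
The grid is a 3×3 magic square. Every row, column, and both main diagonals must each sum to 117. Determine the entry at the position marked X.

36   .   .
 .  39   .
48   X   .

27

Column 1 must total 117; the given cells sum to 84, so (2,1) = 33.
Main diagonal needs 117; the known cells sum to 75, so (3,3) = 42.
Anti-diagonal must total 117; the given cells sum to 87, so (1,3) = 30.
The remaining cell in row 1 is (1,2) = 117 − 66 = 51.
Using row 2: 33 + 39 + ? → (2,3) = 117 − 72 = 45.
The remaining cell in row 3 is (3,2) = 117 − 90 = 27.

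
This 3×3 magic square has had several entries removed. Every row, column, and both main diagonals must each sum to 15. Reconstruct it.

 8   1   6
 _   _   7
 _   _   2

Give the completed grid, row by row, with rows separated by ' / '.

The remaining cell in main diagonal is (2,2) = 15 − 10 = 5.
Anti-diagonal must total 15; the given cells sum to 11, so (3,1) = 4.
From row 2, 15 − (5 + 7) gives (2,1) = 3.
Row 3 must total 15; the given cells sum to 6, so (3,2) = 9.

8 1 6 / 3 5 7 / 4 9 2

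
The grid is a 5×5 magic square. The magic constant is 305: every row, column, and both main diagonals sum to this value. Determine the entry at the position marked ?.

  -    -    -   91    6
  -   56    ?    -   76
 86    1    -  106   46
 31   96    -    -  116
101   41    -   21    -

121

Row 3 needs 305; the known cells sum to 239, so (3,3) = 66.
Column 2: 56 + 1 + 96 + 41 + ? = 305, so (1,2) = 111.
Column 5 needs 305; the known cells sum to 244, so (5,5) = 61.
Anti-diagonal needs 305; the known cells sum to 269, so (2,4) = 36.
Row 5: 101 + 41 + 21 + 61 + ? = 305, so (5,3) = 81.
Using column 4: 91 + 36 + 106 + 21 + ? → (4,4) = 305 − 254 = 51.
The remaining cell in main diagonal is (1,1) = 305 − 234 = 71.
Using row 1: 71 + 111 + 91 + 6 + ? → (1,3) = 305 − 279 = 26.
Row 4 must total 305; the given cells sum to 294, so (4,3) = 11.
Column 1 needs 305; the known cells sum to 289, so (2,1) = 16.
From column 3, 305 − (26 + 66 + 11 + 81) gives (2,3) = 121.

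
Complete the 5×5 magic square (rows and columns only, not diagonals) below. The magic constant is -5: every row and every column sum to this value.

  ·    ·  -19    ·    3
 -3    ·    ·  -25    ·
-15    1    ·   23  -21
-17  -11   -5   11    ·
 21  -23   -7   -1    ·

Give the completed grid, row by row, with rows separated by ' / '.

Row 3 must total -5; the given cells sum to -12, so (3,3) = 7.
From row 4, -5 − (-17 + (-11) + (-5) + 11) gives (4,5) = 17.
Using row 5: 21 + (-23) + (-7) + (-1) + ? → (5,5) = -5 − (-10) = 5.
Using column 1: -3 + (-15) + (-17) + 21 + ? → (1,1) = -5 − (-14) = 9.
Column 3: -19 + 7 + (-5) + (-7) + ? = -5, so (2,3) = 19.
Column 4 needs -5; the known cells sum to 8, so (1,4) = -13.
Column 5: 3 + (-21) + 17 + 5 + ? = -5, so (2,5) = -9.
The remaining cell in row 1 is (1,2) = -5 − (-20) = 15.
Using row 2: -3 + 19 + (-25) + (-9) + ? → (2,2) = -5 − (-18) = 13.

9 15 -19 -13 3 / -3 13 19 -25 -9 / -15 1 7 23 -21 / -17 -11 -5 11 17 / 21 -23 -7 -1 5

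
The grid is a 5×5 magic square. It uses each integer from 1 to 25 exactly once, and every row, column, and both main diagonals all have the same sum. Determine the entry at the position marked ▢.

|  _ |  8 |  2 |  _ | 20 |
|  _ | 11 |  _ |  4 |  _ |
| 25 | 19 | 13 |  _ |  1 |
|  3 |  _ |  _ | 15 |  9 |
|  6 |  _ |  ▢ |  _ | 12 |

The entries are 1 through 25, which sum to 325, so each line sums to 325/5 = 65.
Row 3 must total 65; the given cells sum to 58, so (3,4) = 7.
Column 5: 20 + 1 + 9 + 12 + ? = 65, so (2,5) = 23.
Main diagonal must total 65; the given cells sum to 51, so (1,1) = 14.
Anti-diagonal: 20 + 4 + 13 + 6 + ? = 65, so (4,2) = 22.
From row 1, 65 − (14 + 8 + 2 + 20) gives (1,4) = 21.
The remaining cell in row 4 is (4,3) = 65 − 49 = 16.
The remaining cell in column 1 is (2,1) = 65 − 48 = 17.
Column 2: 8 + 11 + 19 + 22 + ? = 65, so (5,2) = 5.
Column 4 must total 65; the given cells sum to 47, so (5,4) = 18.
Row 2: 17 + 11 + 4 + 23 + ? = 65, so (2,3) = 10.
Using row 5: 6 + 5 + 18 + 12 + ? → (5,3) = 65 − 41 = 24.

24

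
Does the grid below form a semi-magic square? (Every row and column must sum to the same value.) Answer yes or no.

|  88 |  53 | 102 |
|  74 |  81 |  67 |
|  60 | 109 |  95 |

Row 1: 88 + 53 + 102 = 243.
Row 2: 74 + 81 + 67 = 222.
Row 3: 60 + 109 + 95 = 264.
Column 1: 88 + 74 + 60 = 222.
Column 2: 53 + 81 + 109 = 243.
Column 3: 102 + 67 + 95 = 264.

No — row 3 sums to 264 but column 2 sums to 243.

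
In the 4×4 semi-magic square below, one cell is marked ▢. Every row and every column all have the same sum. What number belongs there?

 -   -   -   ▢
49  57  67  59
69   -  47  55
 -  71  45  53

Row 2 is complete and sums to 232; that is the magic constant.
Row 3: 69 + 47 + 55 + ? = 232, so (3,2) = 61.
Using row 4: 71 + 45 + 53 + ? → (4,1) = 232 − 169 = 63.
From column 1, 232 − (49 + 69 + 63) gives (1,1) = 51.
From column 2, 232 − (57 + 61 + 71) gives (1,2) = 43.
Column 3 needs 232; the known cells sum to 159, so (1,3) = 73.
Column 4 must total 232; the given cells sum to 167, so (1,4) = 65.

65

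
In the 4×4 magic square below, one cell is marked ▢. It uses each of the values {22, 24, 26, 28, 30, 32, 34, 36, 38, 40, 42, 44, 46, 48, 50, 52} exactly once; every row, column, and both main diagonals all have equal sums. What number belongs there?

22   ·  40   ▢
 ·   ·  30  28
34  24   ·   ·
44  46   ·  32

50

The 16 entries sum to 592, so each line sums to 592/4 = 148.
Row 4 must total 148; the given cells sum to 122, so (4,3) = 26.
From column 1, 148 − (22 + 34 + 44) gives (2,1) = 48.
From column 3, 148 − (40 + 30 + 26) gives (3,3) = 52.
Main diagonal must total 148; the given cells sum to 106, so (2,2) = 42.
Using anti-diagonal: 30 + 24 + 44 + ? → (1,4) = 148 − 98 = 50.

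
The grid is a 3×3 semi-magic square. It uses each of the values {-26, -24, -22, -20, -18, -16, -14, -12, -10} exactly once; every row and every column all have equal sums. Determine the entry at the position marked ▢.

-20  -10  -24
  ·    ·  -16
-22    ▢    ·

-18

The 9 entries sum to -162, so each line sums to -162/3 = -54.
Using column 1: -20 + (-22) + ? → (2,1) = -54 − (-42) = -12.
Using column 3: -24 + (-16) + ? → (3,3) = -54 − (-40) = -14.
Row 2: -12 + (-16) + ? = -54, so (2,2) = -26.
Row 3 must total -54; the given cells sum to -36, so (3,2) = -18.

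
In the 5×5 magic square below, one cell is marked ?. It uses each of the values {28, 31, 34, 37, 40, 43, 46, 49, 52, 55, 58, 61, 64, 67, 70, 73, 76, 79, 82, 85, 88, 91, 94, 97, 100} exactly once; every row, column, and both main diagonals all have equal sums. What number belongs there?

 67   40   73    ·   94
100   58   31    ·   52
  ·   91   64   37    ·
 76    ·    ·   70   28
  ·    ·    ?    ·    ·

55

The 25 entries sum to 1600, so each line sums to 1600/5 = 320.
Row 1 must total 320; the given cells sum to 274, so (1,4) = 46.
Row 2 needs 320; the known cells sum to 241, so (2,4) = 79.
Column 4 must total 320; the given cells sum to 232, so (5,4) = 88.
Using main diagonal: 67 + 58 + 64 + 70 + ? → (5,5) = 320 − 259 = 61.
Column 5 needs 320; the known cells sum to 235, so (3,5) = 85.
Using row 3: 91 + 64 + 37 + 85 + ? → (3,1) = 320 − 277 = 43.
Column 1 must total 320; the given cells sum to 286, so (5,1) = 34.
Anti-diagonal must total 320; the given cells sum to 271, so (4,2) = 49.
Using row 4: 76 + 49 + 70 + 28 + ? → (4,3) = 320 − 223 = 97.
Column 2 must total 320; the given cells sum to 238, so (5,2) = 82.
From column 3, 320 − (73 + 31 + 64 + 97) gives (5,3) = 55.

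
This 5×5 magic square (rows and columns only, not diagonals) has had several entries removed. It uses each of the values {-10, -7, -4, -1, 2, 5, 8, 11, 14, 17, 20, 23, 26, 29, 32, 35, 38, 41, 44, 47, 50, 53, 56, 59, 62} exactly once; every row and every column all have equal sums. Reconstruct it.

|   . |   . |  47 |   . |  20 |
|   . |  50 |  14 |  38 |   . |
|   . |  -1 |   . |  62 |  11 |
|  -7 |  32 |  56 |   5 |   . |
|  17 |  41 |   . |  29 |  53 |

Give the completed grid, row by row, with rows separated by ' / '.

59 8 47 -4 20 / 26 50 14 38 2 / 35 -1 23 62 11 / -7 32 56 5 44 / 17 41 -10 29 53

The 25 entries sum to 650, so each line sums to 650/5 = 130.
Row 4: -7 + 32 + 56 + 5 + ? = 130, so (4,5) = 44.
The remaining cell in row 5 is (5,3) = 130 − 140 = -10.
Using column 2: 50 + (-1) + 32 + 41 + ? → (1,2) = 130 − 122 = 8.
Column 3: 47 + 14 + 56 + (-10) + ? = 130, so (3,3) = 23.
From column 4, 130 − (38 + 62 + 5 + 29) gives (1,4) = -4.
From column 5, 130 − (20 + 11 + 44 + 53) gives (2,5) = 2.
Row 1 needs 130; the known cells sum to 71, so (1,1) = 59.
From row 2, 130 − (50 + 14 + 38 + 2) gives (2,1) = 26.
Row 3 needs 130; the known cells sum to 95, so (3,1) = 35.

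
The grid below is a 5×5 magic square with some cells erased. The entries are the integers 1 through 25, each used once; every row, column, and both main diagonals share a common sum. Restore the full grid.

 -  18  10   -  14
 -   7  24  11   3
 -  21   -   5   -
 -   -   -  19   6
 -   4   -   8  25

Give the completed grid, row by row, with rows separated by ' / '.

1 18 10 22 14 / 20 7 24 11 3 / 9 21 13 5 17 / 23 15 2 19 6 / 12 4 16 8 25

The entries are 1 through 25, which sum to 325, so each line sums to 325/5 = 65.
From row 2, 65 − (7 + 24 + 11 + 3) gives (2,1) = 20.
From column 2, 65 − (18 + 7 + 21 + 4) gives (4,2) = 15.
Column 4 needs 65; the known cells sum to 43, so (1,4) = 22.
Column 5: 14 + 3 + 6 + 25 + ? = 65, so (3,5) = 17.
Row 1 needs 65; the known cells sum to 64, so (1,1) = 1.
Main diagonal: 1 + 7 + 19 + 25 + ? = 65, so (3,3) = 13.
Using anti-diagonal: 14 + 11 + 13 + 15 + ? → (5,1) = 65 − 53 = 12.
From row 3, 65 − (21 + 13 + 5 + 17) gives (3,1) = 9.
Row 5 needs 65; the known cells sum to 49, so (5,3) = 16.
Using column 1: 1 + 20 + 9 + 12 + ? → (4,1) = 65 − 42 = 23.
Column 3 must total 65; the given cells sum to 63, so (4,3) = 2.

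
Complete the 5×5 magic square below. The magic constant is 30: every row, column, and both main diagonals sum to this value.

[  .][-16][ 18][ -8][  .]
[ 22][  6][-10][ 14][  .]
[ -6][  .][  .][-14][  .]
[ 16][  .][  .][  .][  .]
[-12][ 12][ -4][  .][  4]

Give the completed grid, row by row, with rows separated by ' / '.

10 -16 18 -8 26 / 22 6 -10 14 -2 / -6 28 2 -14 20 / 16 0 24 8 -18 / -12 12 -4 30 4

Row 2: 22 + 6 + (-10) + 14 + ? = 30, so (2,5) = -2.
The remaining cell in row 5 is (5,4) = 30 − 0 = 30.
From column 1, 30 − (22 + (-6) + 16 + (-12)) gives (1,1) = 10.
Column 4 must total 30; the given cells sum to 22, so (4,4) = 8.
Main diagonal needs 30; the known cells sum to 28, so (3,3) = 2.
Using row 1: 10 + (-16) + 18 + (-8) + ? → (1,5) = 30 − 4 = 26.
The remaining cell in column 3 is (4,3) = 30 − 6 = 24.
Anti-diagonal must total 30; the given cells sum to 30, so (4,2) = 0.
From row 4, 30 − (16 + 0 + 24 + 8) gives (4,5) = -18.
Column 2: -16 + 6 + 0 + 12 + ? = 30, so (3,2) = 28.
Column 5 must total 30; the given cells sum to 10, so (3,5) = 20.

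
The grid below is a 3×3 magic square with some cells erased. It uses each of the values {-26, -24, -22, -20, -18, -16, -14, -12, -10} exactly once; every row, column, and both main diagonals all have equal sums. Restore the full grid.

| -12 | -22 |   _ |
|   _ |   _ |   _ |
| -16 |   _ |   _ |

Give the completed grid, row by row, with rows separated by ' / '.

-12 -22 -20 / -26 -18 -10 / -16 -14 -24

The 9 entries sum to -162, so each line sums to -162/3 = -54.
From row 1, -54 − (-12 + (-22)) gives (1,3) = -20.
From column 1, -54 − (-12 + (-16)) gives (2,1) = -26.
Anti-diagonal must total -54; the given cells sum to -36, so (2,2) = -18.
The remaining cell in row 2 is (2,3) = -54 − (-44) = -10.
Column 2 needs -54; the known cells sum to -40, so (3,2) = -14.
Column 3 needs -54; the known cells sum to -30, so (3,3) = -24.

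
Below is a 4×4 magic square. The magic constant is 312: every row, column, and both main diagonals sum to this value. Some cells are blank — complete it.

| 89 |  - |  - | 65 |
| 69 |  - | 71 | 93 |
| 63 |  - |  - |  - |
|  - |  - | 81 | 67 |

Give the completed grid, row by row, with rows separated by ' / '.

Row 2 must total 312; the given cells sum to 233, so (2,2) = 79.
The remaining cell in column 1 is (4,1) = 312 − 221 = 91.
From column 4, 312 − (65 + 93 + 67) gives (3,4) = 87.
From main diagonal, 312 − (89 + 79 + 67) gives (3,3) = 77.
Anti-diagonal must total 312; the given cells sum to 227, so (3,2) = 85.
Row 4 must total 312; the given cells sum to 239, so (4,2) = 73.
Column 2 needs 312; the known cells sum to 237, so (1,2) = 75.
Column 3: 71 + 77 + 81 + ? = 312, so (1,3) = 83.

89 75 83 65 / 69 79 71 93 / 63 85 77 87 / 91 73 81 67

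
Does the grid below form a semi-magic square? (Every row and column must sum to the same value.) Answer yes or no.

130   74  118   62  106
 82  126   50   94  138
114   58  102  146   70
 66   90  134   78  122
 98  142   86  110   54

Yes

Row 1: 130 + 74 + 118 + 62 + 106 = 490.
Row 2: 82 + 126 + 50 + 94 + 138 = 490.
Row 3: 114 + 58 + 102 + 146 + 70 = 490.
Row 4: 66 + 90 + 134 + 78 + 122 = 490.
Row 5: 98 + 142 + 86 + 110 + 54 = 490.
Column 1: 130 + 82 + 114 + 66 + 98 = 490.
Column 2: 74 + 126 + 58 + 90 + 142 = 490.
Column 3: 118 + 50 + 102 + 134 + 86 = 490.
Column 4: 62 + 94 + 146 + 78 + 110 = 490.
Column 5: 106 + 138 + 70 + 122 + 54 = 490.
All lines sum to 490.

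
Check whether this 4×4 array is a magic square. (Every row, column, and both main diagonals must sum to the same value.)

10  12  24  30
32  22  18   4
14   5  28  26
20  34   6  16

Row 1: 10 + 12 + 24 + 30 = 76.
Row 2: 32 + 22 + 18 + 4 = 76.
Row 3: 14 + 5 + 28 + 26 = 73.
Row 4: 20 + 34 + 6 + 16 = 76.
Column 1: 10 + 32 + 14 + 20 = 76.
Column 2: 12 + 22 + 5 + 34 = 73.
Column 3: 24 + 18 + 28 + 6 = 76.
Column 4: 30 + 4 + 26 + 16 = 76.
Main diagonal: 10 + 22 + 28 + 16 = 76.
Anti-diagonal: 30 + 18 + 5 + 20 = 73.

No — row 3 sums to 73 but column 1 sums to 76.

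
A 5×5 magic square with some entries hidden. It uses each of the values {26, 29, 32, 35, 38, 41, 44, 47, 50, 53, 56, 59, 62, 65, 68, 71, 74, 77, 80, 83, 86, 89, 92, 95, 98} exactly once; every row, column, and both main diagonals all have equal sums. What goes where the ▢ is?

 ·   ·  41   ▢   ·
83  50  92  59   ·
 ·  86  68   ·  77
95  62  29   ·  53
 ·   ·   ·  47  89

98

The 25 entries sum to 1550, so each line sums to 1550/5 = 310.
From row 2, 310 − (83 + 50 + 92 + 59) gives (2,5) = 26.
Row 4 needs 310; the known cells sum to 239, so (4,4) = 71.
Column 3 must total 310; the given cells sum to 230, so (5,3) = 80.
The remaining cell in column 5 is (1,5) = 310 − 245 = 65.
The remaining cell in main diagonal is (1,1) = 310 − 278 = 32.
Using anti-diagonal: 65 + 59 + 68 + 62 + ? → (5,1) = 310 − 254 = 56.
Row 5: 56 + 80 + 47 + 89 + ? = 310, so (5,2) = 38.
Column 1: 32 + 83 + 95 + 56 + ? = 310, so (3,1) = 44.
From column 2, 310 − (50 + 86 + 62 + 38) gives (1,2) = 74.
Using row 1: 32 + 74 + 41 + 65 + ? → (1,4) = 310 − 212 = 98.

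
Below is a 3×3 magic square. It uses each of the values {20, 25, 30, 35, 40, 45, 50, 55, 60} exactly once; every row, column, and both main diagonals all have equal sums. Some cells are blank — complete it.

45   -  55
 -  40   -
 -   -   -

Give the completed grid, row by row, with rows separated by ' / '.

45 20 55 / 50 40 30 / 25 60 35

The 9 entries sum to 360, so each line sums to 360/3 = 120.
The remaining cell in row 1 is (1,2) = 120 − 100 = 20.
Using column 2: 20 + 40 + ? → (3,2) = 120 − 60 = 60.
Main diagonal must total 120; the given cells sum to 85, so (3,3) = 35.
Using anti-diagonal: 55 + 40 + ? → (3,1) = 120 − 95 = 25.
Column 1 needs 120; the known cells sum to 70, so (2,1) = 50.
Using column 3: 55 + 35 + ? → (2,3) = 120 − 90 = 30.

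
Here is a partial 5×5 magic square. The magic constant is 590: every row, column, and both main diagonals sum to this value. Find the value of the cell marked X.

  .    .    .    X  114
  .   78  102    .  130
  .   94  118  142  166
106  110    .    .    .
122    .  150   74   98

Row 3 must total 590; the given cells sum to 520, so (3,1) = 70.
Using row 5: 122 + 150 + 74 + 98 + ? → (5,2) = 590 − 444 = 146.
Column 2 must total 590; the given cells sum to 428, so (1,2) = 162.
Column 5: 114 + 130 + 166 + 98 + ? = 590, so (4,5) = 82.
Anti-diagonal: 114 + 118 + 110 + 122 + ? = 590, so (2,4) = 126.
Row 2 needs 590; the known cells sum to 436, so (2,1) = 154.
Column 1 must total 590; the given cells sum to 452, so (1,1) = 138.
Main diagonal must total 590; the given cells sum to 432, so (4,4) = 158.
The remaining cell in row 4 is (4,3) = 590 − 456 = 134.
From column 3, 590 − (102 + 118 + 134 + 150) gives (1,3) = 86.
From column 4, 590 − (126 + 142 + 158 + 74) gives (1,4) = 90.

90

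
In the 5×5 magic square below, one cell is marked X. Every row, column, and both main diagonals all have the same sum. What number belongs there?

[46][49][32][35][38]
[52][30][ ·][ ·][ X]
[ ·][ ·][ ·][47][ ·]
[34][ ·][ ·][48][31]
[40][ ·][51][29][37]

Row 1 is complete and sums to 200; that is the magic constant.
The remaining cell in row 5 is (5,2) = 200 − 157 = 43.
Column 1 needs 200; the known cells sum to 172, so (3,1) = 28.
Column 4 needs 200; the known cells sum to 159, so (2,4) = 41.
From main diagonal, 200 − (46 + 30 + 48 + 37) gives (3,3) = 39.
Anti-diagonal needs 200; the known cells sum to 158, so (4,2) = 42.
The remaining cell in row 4 is (4,3) = 200 − 155 = 45.
The remaining cell in column 2 is (3,2) = 200 − 164 = 36.
From column 3, 200 − (32 + 39 + 45 + 51) gives (2,3) = 33.
Row 2 must total 200; the given cells sum to 156, so (2,5) = 44.

44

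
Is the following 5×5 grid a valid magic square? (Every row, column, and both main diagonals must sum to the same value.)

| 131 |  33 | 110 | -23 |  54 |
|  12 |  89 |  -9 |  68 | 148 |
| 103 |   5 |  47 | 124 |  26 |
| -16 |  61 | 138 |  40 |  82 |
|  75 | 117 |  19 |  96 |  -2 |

No — column 5 sums to 308 but column 1 sums to 305.

Row 1: 131 + 33 + 110 + (-23) + 54 = 305.
Row 2: 12 + 89 + (-9) + 68 + 148 = 308.
Row 3: 103 + 5 + 47 + 124 + 26 = 305.
Row 4: -16 + 61 + 138 + 40 + 82 = 305.
Row 5: 75 + 117 + 19 + 96 + (-2) = 305.
Column 1: 131 + 12 + 103 + (-16) + 75 = 305.
Column 2: 33 + 89 + 5 + 61 + 117 = 305.
Column 3: 110 + (-9) + 47 + 138 + 19 = 305.
Column 4: -23 + 68 + 124 + 40 + 96 = 305.
Column 5: 54 + 148 + 26 + 82 + (-2) = 308.
Main diagonal: 131 + 89 + 47 + 40 + (-2) = 305.
Anti-diagonal: 54 + 68 + 47 + 61 + 75 = 305.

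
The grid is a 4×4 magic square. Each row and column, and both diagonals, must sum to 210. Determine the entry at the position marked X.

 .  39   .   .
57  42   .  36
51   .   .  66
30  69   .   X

63

The remaining cell in row 2 is (2,3) = 210 − 135 = 75.
Using column 1: 57 + 51 + 30 + ? → (1,1) = 210 − 138 = 72.
Column 2 must total 210; the given cells sum to 150, so (3,2) = 60.
Anti-diagonal needs 210; the known cells sum to 165, so (1,4) = 45.
Row 1 needs 210; the known cells sum to 156, so (1,3) = 54.
Using row 3: 51 + 60 + 66 + ? → (3,3) = 210 − 177 = 33.
The remaining cell in column 3 is (4,3) = 210 − 162 = 48.
Column 4 needs 210; the known cells sum to 147, so (4,4) = 63.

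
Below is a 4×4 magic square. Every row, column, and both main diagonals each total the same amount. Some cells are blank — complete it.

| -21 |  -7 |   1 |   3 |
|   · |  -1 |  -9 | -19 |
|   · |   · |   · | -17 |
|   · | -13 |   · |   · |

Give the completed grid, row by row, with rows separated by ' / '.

-21 -7 1 3 / 5 -1 -9 -19 / 7 -3 -11 -17 / -15 -13 -5 9

Row 1 is already complete: -21 + -7 + 1 + 3 = -24, so that is the magic constant.
Using row 2: -1 + (-9) + (-19) + ? → (2,1) = -24 − (-29) = 5.
From column 2, -24 − (-7 + (-1) + (-13)) gives (3,2) = -3.
Column 4 must total -24; the given cells sum to -33, so (4,4) = 9.
Main diagonal must total -24; the given cells sum to -13, so (3,3) = -11.
The remaining cell in anti-diagonal is (4,1) = -24 − (-9) = -15.
Using row 3: -3 + (-11) + (-17) + ? → (3,1) = -24 − (-31) = 7.
Row 4 needs -24; the known cells sum to -19, so (4,3) = -5.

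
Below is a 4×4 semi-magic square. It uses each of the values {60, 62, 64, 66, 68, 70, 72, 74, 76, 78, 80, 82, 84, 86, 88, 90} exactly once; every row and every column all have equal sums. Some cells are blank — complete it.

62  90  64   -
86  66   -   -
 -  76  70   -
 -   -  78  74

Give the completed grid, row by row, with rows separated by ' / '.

The 16 entries sum to 1200, so each line sums to 1200/4 = 300.
Row 1: 62 + 90 + 64 + ? = 300, so (1,4) = 84.
Using column 2: 90 + 66 + 76 + ? → (4,2) = 300 − 232 = 68.
Column 3 must total 300; the given cells sum to 212, so (2,3) = 88.
The remaining cell in row 2 is (2,4) = 300 − 240 = 60.
Row 4 needs 300; the known cells sum to 220, so (4,1) = 80.
Column 1: 62 + 86 + 80 + ? = 300, so (3,1) = 72.
Using column 4: 84 + 60 + 74 + ? → (3,4) = 300 − 218 = 82.

62 90 64 84 / 86 66 88 60 / 72 76 70 82 / 80 68 78 74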